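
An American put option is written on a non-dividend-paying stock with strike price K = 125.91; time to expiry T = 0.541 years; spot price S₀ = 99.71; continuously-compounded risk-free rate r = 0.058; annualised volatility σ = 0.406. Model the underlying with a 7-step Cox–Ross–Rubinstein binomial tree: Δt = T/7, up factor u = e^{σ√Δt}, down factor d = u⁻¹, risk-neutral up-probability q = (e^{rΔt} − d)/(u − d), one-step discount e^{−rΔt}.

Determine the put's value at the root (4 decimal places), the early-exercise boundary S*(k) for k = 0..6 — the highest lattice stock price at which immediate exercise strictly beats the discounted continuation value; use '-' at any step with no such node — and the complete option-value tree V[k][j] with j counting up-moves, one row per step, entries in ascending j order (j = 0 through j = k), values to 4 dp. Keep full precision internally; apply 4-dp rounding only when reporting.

price = 28.6001
boundary = - - 79.5613 89.0677 79.5613 89.0677 99.7100
tree:
28.6001
37.0449 20.1305
46.3487 27.7645 12.4219
54.8405 36.8423 18.6329 6.1141
62.4259 46.3487 26.8660 10.2911 1.8514
69.2017 54.8405 36.8423 16.7973 3.6585 0.0000
75.2544 62.4259 46.3487 26.2000 7.2295 0.0000 0.0000
80.6610 69.2017 54.8405 36.8423 14.2861 0.0000 0.0000 0.0000

Δt=0.07729  u=1.11949  d=0.89327  q=0.49167  discount=0.99553
step 7 (expiry): payoffs max(K−S,0) = 80.6610 69.2017 54.8405 36.8423 14.2861 0.0000 0.0000 0.0000
step 6: (k=6,j=0): S=50.6556, (K−S)⁺=75.2544, hold=74.6912 ⇒ V=75.2544 exercise | (k=6,j=1): S=63.4841, (K−S)⁺=62.4259, hold=61.8628 ⇒ V=62.4259 exercise | (k=6,j=2): S=79.5613, (K−S)⁺=46.3487, hold=45.7856 ⇒ V=46.3487 exercise | (k=6,j=3): S=99.7100, (K−S)⁺=26.2000, hold=25.6369 ⇒ V=26.2000 exercise | (k=6,j=4): S=124.9613, (K−S)⁺=0.9487, hold=7.2295 ⇒ V=7.2295 continue | (k=6,j=5): S=156.6075, (K−S)⁺=0.0000, hold=0.0000 ⇒ V=0.0000 continue | (k=6,j=6): S=196.2681, (K−S)⁺=0.0000, hold=0.0000 ⇒ V=0.0000 continue  boundary S*=99.7100
step 5: (k=5,j=0): S=56.7083, (K−S)⁺=69.2017, hold=68.6386 ⇒ V=69.2017 exercise | (k=5,j=1): S=71.0695, (K−S)⁺=54.8405, hold=54.2774 ⇒ V=54.8405 exercise | (k=5,j=2): S=89.0677, (K−S)⁺=36.8423, hold=36.2792 ⇒ V=36.8423 exercise | (k=5,j=3): S=111.6239, (K−S)⁺=14.2861, hold=16.7973 ⇒ V=16.7973 continue | (k=5,j=4): S=139.8924, (K−S)⁺=0.0000, hold=3.6585 ⇒ V=3.6585 continue | (k=5,j=5): S=175.3199, (K−S)⁺=0.0000, hold=0.0000 ⇒ V=0.0000 continue  boundary S*=89.0677
step 4: (k=4,j=0): S=63.4841, (K−S)⁺=62.4259, hold=61.8628 ⇒ V=62.4259 exercise | (k=4,j=1): S=79.5613, (K−S)⁺=46.3487, hold=45.7856 ⇒ V=46.3487 exercise | (k=4,j=2): S=99.7100, (K−S)⁺=26.2000, hold=26.8660 ⇒ V=26.8660 continue | (k=4,j=3): S=124.9613, (K−S)⁺=0.9487, hold=10.2911 ⇒ V=10.2911 continue | (k=4,j=4): S=156.6075, (K−S)⁺=0.0000, hold=1.8514 ⇒ V=1.8514 continue  boundary S*=79.5613
step 3: (k=3,j=0): S=71.0695, (K−S)⁺=54.8405, hold=54.2774 ⇒ V=54.8405 exercise | (k=3,j=1): S=89.0677, (K−S)⁺=36.8423, hold=36.6052 ⇒ V=36.8423 exercise | (k=3,j=2): S=111.6239, (K−S)⁺=14.2861, hold=18.6329 ⇒ V=18.6329 continue | (k=3,j=3): S=139.8924, (K−S)⁺=0.0000, hold=6.1141 ⇒ V=6.1141 continue  boundary S*=89.0677
step 2: (k=2,j=0): S=79.5613, (K−S)⁺=46.3487, hold=45.7856 ⇒ V=46.3487 exercise | (k=2,j=1): S=99.7100, (K−S)⁺=26.2000, hold=27.7645 ⇒ V=27.7645 continue | (k=2,j=2): S=124.9613, (K−S)⁺=0.9487, hold=12.4219 ⇒ V=12.4219 continue  boundary S*=79.5613
step 1: (k=1,j=0): S=89.0677, (K−S)⁺=36.8423, hold=37.0449 ⇒ V=37.0449 continue | (k=1,j=1): S=111.6239, (K−S)⁺=14.2861, hold=20.1305 ⇒ V=20.1305 continue  boundary S*=-
step 0: (k=0,j=0): S=99.7100, (K−S)⁺=26.2000, hold=28.6001 ⇒ V=28.6001 continue  boundary S*=-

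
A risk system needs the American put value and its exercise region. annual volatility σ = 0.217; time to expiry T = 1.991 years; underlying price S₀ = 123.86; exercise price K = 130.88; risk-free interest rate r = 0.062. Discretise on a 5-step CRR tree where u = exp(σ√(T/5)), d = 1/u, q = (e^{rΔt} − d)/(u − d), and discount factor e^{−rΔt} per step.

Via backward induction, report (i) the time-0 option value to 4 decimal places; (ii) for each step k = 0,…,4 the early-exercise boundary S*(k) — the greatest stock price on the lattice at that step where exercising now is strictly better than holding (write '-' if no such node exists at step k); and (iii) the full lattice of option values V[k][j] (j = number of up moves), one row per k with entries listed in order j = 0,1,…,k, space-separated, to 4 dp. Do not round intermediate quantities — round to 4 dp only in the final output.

price = 13.3029
boundary = - 108.0094 94.1872 108.0094 94.1872
tree:
13.3029
22.8706 6.2845
36.6928 12.2117 1.8488
48.7461 22.8706 4.2759 0.0000
59.2569 36.6928 9.8890 0.0000 0.0000
68.4227 48.7461 22.8706 0.0000 0.0000 0.0000

params: Δt=0.39820 u=1.14675 d=0.87203 q=0.55680 e^(-rΔt)=0.97561
t_5 payoffs: 68.4227 48.7461 22.8706 0.0000 0.0000 0.0000
t_4: node(4,0) S=71.6231 payoff=59.2569 vs cont=56.0653 → 59.2569 [stop]  node(4,1) S=94.1872 payoff=36.6928 vs cont=33.5011 → 36.6928 [stop]  node(4,2) S=123.8600 payoff=7.0200 vs cont=9.8890 → 9.8890 [wait]  node(4,3) S=162.8809 payoff=0.0000 vs cont=0.0000 → 0.0000 [wait]  node(4,4) S=214.1950 payoff=0.0000 vs cont=0.0000 → 0.0000 [wait]  ⇒ S*(4)=94.1872
t_3: node(3,0) S=82.1339 payoff=48.7461 vs cont=45.5544 → 48.7461 [stop]  node(3,1) S=108.0094 payoff=22.8706 vs cont=21.2374 → 22.8706 [stop]  node(3,2) S=142.0367 payoff=0.0000 vs cont=4.2759 → 4.2759 [wait]  node(3,3) S=186.7840 payoff=0.0000 vs cont=0.0000 → 0.0000 [wait]  ⇒ S*(3)=108.0094
t_2: node(2,0) S=94.1872 payoff=36.6928 vs cont=33.5011 → 36.6928 [stop]  node(2,1) S=123.8600 payoff=7.0200 vs cont=12.2117 → 12.2117 [wait]  node(2,2) S=162.8809 payoff=0.0000 vs cont=1.8488 → 1.8488 [wait]  ⇒ S*(2)=94.1872
t_1: node(1,0) S=108.0094 payoff=22.8706 vs cont=22.4992 → 22.8706 [stop]  node(1,1) S=142.0367 payoff=0.0000 vs cont=6.2845 → 6.2845 [wait]  ⇒ S*(1)=108.0094
t_0: node(0,0) S=123.8600 payoff=7.0200 vs cont=13.3029 → 13.3029 [wait]  ⇒ S*(0)=-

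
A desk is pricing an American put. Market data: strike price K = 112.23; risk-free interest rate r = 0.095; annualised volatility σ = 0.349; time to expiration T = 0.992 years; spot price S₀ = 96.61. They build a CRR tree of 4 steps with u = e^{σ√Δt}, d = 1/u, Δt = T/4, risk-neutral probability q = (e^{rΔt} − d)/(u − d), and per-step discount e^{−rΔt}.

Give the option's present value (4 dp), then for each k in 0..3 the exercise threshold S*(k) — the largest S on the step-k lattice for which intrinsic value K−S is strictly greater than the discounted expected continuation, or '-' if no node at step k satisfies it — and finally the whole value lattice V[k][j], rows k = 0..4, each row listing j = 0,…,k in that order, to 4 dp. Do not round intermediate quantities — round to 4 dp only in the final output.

price = 19.5944
boundary = - 81.1973 68.2434 81.1973
tree:
19.5944
31.0327 10.1311
43.9866 18.1164 3.3635
54.8738 31.0327 7.2483 0.0000
64.0242 43.9866 15.6200 0.0000 0.0000

Δt=0.24800, u=1.18982, d=0.84046, q=0.52490, disc=e^(-rΔt)=0.97672
k=4 terminal: V=max(K-S,0) → 64.0242 43.9866 15.6200 0.0000 0.0000
k=3: j=0 S=57.3562 intr=54.8738 cont=52.2606 V=54.8738[EX]; j=1 S=81.1973 intr=31.0327 cont=28.4195 V=31.0327[EX]; j=2 S=114.9483 intr=0.0000 cont=7.2483 V=7.2483[hold]; j=3 S=162.7286 intr=0.0000 cont=0.0000 V=0.0000[hold]  S*(3)=81.1973
k=2: j=0 S=68.2434 intr=43.9866 cont=41.3733 V=43.9866[EX]; j=1 S=96.6100 intr=15.6200 cont=18.1164 V=18.1164[hold]; j=2 S=136.7676 intr=0.0000 cont=3.3635 V=3.3635[hold]  S*(2)=68.2434
k=1: j=0 S=81.1973 intr=31.0327 cont=29.6994 V=31.0327[EX]; j=1 S=114.9483 intr=0.0000 cont=10.1311 V=10.1311[hold]  S*(1)=81.1973
k=0: j=0 S=96.6100 intr=15.6200 cont=19.5944 V=19.5944[hold]  S*(0)=-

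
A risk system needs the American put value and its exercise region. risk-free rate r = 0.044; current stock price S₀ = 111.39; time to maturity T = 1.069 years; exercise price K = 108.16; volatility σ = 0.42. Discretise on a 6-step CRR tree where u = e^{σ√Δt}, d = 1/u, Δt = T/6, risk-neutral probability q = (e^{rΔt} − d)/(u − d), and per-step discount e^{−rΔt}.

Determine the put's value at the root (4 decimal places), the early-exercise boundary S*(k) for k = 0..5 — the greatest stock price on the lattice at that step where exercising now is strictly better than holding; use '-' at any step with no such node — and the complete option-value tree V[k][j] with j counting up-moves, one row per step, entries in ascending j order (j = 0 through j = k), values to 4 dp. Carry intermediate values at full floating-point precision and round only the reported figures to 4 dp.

price = 14.7926
boundary = - - - 65.4440 78.1379 65.4440
tree:
14.7926
21.9193 7.2497
31.3145 12.0152 2.1623
42.7160 19.3731 4.1740 0.0000
53.3478 30.0221 8.0571 0.0000 0.0000
62.2523 42.7160 15.5528 0.0000 0.0000 0.0000
69.7103 53.3478 30.0221 0.0000 0.0000 0.0000 0.0000

Δt=0.17817  u=1.19397  d=0.83754  q=0.47788  discount=0.99219
step 6 (expiry): payoffs max(K−S,0) = 69.7103 53.3478 30.0221 0.0000 0.0000 0.0000 0.0000
step 5: (k=5,j=0): S=45.9077, (K−S)⁺=62.2523, hold=61.4078 ⇒ V=62.2523 exercise | (k=5,j=1): S=65.4440, (K−S)⁺=42.7160, hold=41.8715 ⇒ V=42.7160 exercise | (k=5,j=2): S=93.2941, (K−S)⁺=14.8659, hold=15.5528 ⇒ V=15.5528 continue | (k=5,j=3): S=132.9960, (K−S)⁺=0.0000, hold=0.0000 ⇒ V=0.0000 continue | (k=5,j=4): S=189.5932, (K−S)⁺=0.0000, hold=0.0000 ⇒ V=0.0000 continue | (k=5,j=5): S=270.2759, (K−S)⁺=0.0000, hold=0.0000 ⇒ V=0.0000 continue  boundary S*=65.4440
step 4: (k=4,j=0): S=54.8122, (K−S)⁺=53.3478, hold=52.5032 ⇒ V=53.3478 exercise | (k=4,j=1): S=78.1379, (K−S)⁺=30.0221, hold=29.5032 ⇒ V=30.0221 exercise | (k=4,j=2): S=111.3900, (K−S)⁺=0.0000, hold=8.0571 ⇒ V=8.0571 continue | (k=4,j=3): S=158.7927, (K−S)⁺=0.0000, hold=0.0000 ⇒ V=0.0000 continue | (k=4,j=4): S=226.3680, (K−S)⁺=0.0000, hold=0.0000 ⇒ V=0.0000 continue  boundary S*=78.1379
step 3: (k=3,j=0): S=65.4440, (K−S)⁺=42.7160, hold=41.8715 ⇒ V=42.7160 exercise | (k=3,j=1): S=93.2941, (K−S)⁺=14.8659, hold=19.3731 ⇒ V=19.3731 continue | (k=3,j=2): S=132.9960, (K−S)⁺=0.0000, hold=4.1740 ⇒ V=4.1740 continue | (k=3,j=3): S=189.5932, (K−S)⁺=0.0000, hold=0.0000 ⇒ V=0.0000 continue  boundary S*=65.4440
step 2: (k=2,j=0): S=78.1379, (K−S)⁺=30.0221, hold=31.3145 ⇒ V=31.3145 continue | (k=2,j=1): S=111.3900, (K−S)⁺=0.0000, hold=12.0152 ⇒ V=12.0152 continue | (k=2,j=2): S=158.7927, (K−S)⁺=0.0000, hold=2.1623 ⇒ V=2.1623 continue  boundary S*=-
step 1: (k=1,j=0): S=93.2941, (K−S)⁺=14.8659, hold=21.9193 ⇒ V=21.9193 continue | (k=1,j=1): S=132.9960, (K−S)⁺=0.0000, hold=7.2497 ⇒ V=7.2497 continue  boundary S*=-
step 0: (k=0,j=0): S=111.3900, (K−S)⁺=0.0000, hold=14.7926 ⇒ V=14.7926 continue  boundary S*=-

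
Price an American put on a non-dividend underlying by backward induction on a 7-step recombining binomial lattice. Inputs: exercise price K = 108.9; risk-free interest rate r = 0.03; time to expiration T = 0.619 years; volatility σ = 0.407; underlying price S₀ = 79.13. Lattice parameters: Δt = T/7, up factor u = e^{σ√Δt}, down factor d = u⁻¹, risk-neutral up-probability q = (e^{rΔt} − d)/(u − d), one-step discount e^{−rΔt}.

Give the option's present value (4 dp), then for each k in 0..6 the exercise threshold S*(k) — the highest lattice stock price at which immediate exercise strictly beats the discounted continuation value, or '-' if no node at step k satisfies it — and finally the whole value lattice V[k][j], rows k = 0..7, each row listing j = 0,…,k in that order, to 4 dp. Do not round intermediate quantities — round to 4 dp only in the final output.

price = 31.1563
boundary = - - 62.1178 70.1098 62.1178 70.1098 79.1300
tree:
31.1563
38.8450 23.0233
46.7822 30.4860 15.0895
53.8631 38.7902 21.6844 8.0493
60.1369 46.7822 29.8136 13.0231 2.7211
65.6955 53.8631 38.7902 20.2820 5.2542 0.0000
70.6204 60.1369 46.7822 29.7700 10.1452 0.0000 0.0000
74.9840 65.6955 53.8631 38.7902 19.5893 0.0000 0.0000 0.0000

Δt=0.08843  u=1.12866  d=0.88601  q=0.48073  discount=0.99735
step 7 (expiry): payoffs max(K−S,0) = 74.9840 65.6955 53.8631 38.7902 19.5893 0.0000 0.0000 0.0000
step 6: (k=6,j=0): S=38.2796, (K−S)⁺=70.6204, hold=70.3319 ⇒ V=70.6204 exercise | (k=6,j=1): S=48.7631, (K−S)⁺=60.1369, hold=59.8483 ⇒ V=60.1369 exercise | (k=6,j=2): S=62.1178, (K−S)⁺=46.7822, hold=46.4936 ⇒ V=46.7822 exercise | (k=6,j=3): S=79.1300, (K−S)⁺=29.7700, hold=29.4815 ⇒ V=29.7700 exercise | (k=6,j=4): S=100.8013, (K−S)⁺=8.0987, hold=10.1452 ⇒ V=10.1452 continue | (k=6,j=5): S=128.4076, (K−S)⁺=0.0000, hold=0.0000 ⇒ V=0.0000 continue | (k=6,j=6): S=163.5744, (K−S)⁺=0.0000, hold=0.0000 ⇒ V=0.0000 continue  boundary S*=79.1300
step 5: (k=5,j=0): S=43.2045, (K−S)⁺=65.6955, hold=65.4070 ⇒ V=65.6955 exercise | (k=5,j=1): S=55.0369, (K−S)⁺=53.8631, hold=53.5746 ⇒ V=53.8631 exercise | (k=5,j=2): S=70.1098, (K−S)⁺=38.7902, hold=38.5017 ⇒ V=38.7902 exercise | (k=5,j=3): S=89.3107, (K−S)⁺=19.5893, hold=20.2820 ⇒ V=20.2820 continue | (k=5,j=4): S=113.7701, (K−S)⁺=0.0000, hold=5.2542 ⇒ V=5.2542 continue | (k=5,j=5): S=144.9283, (K−S)⁺=0.0000, hold=0.0000 ⇒ V=0.0000 continue  boundary S*=70.1098
step 4: (k=4,j=0): S=48.7631, (K−S)⁺=60.1369, hold=59.8483 ⇒ V=60.1369 exercise | (k=4,j=1): S=62.1178, (K−S)⁺=46.7822, hold=46.4936 ⇒ V=46.7822 exercise | (k=4,j=2): S=79.1300, (K−S)⁺=29.7700, hold=29.8136 ⇒ V=29.8136 continue | (k=4,j=3): S=100.8013, (K−S)⁺=8.0987, hold=13.0231 ⇒ V=13.0231 continue | (k=4,j=4): S=128.4076, (K−S)⁺=0.0000, hold=2.7211 ⇒ V=2.7211 continue  boundary S*=62.1178
step 3: (k=3,j=0): S=55.0369, (K−S)⁺=53.8631, hold=53.5746 ⇒ V=53.8631 exercise | (k=3,j=1): S=70.1098, (K−S)⁺=38.7902, hold=38.5226 ⇒ V=38.7902 exercise | (k=3,j=2): S=89.3107, (K−S)⁺=19.5893, hold=21.6844 ⇒ V=21.6844 continue | (k=3,j=3): S=113.7701, (K−S)⁺=0.0000, hold=8.0493 ⇒ V=8.0493 continue  boundary S*=70.1098
step 2: (k=2,j=0): S=62.1178, (K−S)⁺=46.7822, hold=46.4936 ⇒ V=46.7822 exercise | (k=2,j=1): S=79.1300, (K−S)⁺=29.7700, hold=30.4860 ⇒ V=30.4860 continue | (k=2,j=2): S=100.8013, (K−S)⁺=8.0987, hold=15.0895 ⇒ V=15.0895 continue  boundary S*=62.1178
step 1: (k=1,j=0): S=70.1098, (K−S)⁺=38.7902, hold=38.8450 ⇒ V=38.8450 continue | (k=1,j=1): S=89.3107, (K−S)⁺=19.5893, hold=23.0233 ⇒ V=23.0233 continue  boundary S*=-
step 0: (k=0,j=0): S=79.1300, (K−S)⁺=29.7700, hold=31.1563 ⇒ V=31.1563 continue  boundary S*=-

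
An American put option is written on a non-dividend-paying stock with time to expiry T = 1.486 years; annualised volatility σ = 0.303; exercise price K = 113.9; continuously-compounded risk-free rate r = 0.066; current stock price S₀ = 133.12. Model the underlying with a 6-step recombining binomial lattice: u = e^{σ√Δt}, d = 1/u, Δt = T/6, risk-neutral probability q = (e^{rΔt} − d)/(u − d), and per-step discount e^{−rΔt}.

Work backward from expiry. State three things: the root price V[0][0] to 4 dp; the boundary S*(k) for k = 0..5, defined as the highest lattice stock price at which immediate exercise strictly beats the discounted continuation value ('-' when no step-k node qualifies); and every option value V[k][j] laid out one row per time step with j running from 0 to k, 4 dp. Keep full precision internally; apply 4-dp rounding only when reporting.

price = 7.2481
boundary = - - - 84.6798 72.8269 84.6798
tree:
7.2481
11.9374 3.0950
19.0505 5.6679 0.7882
29.2202 10.1499 1.6582 0.0000
41.0731 17.6211 3.4884 0.0000 0.0000
51.2669 29.2202 7.3386 0.0000 0.0000 0.0000
60.0338 41.0731 15.4382 0.0000 0.0000 0.0000 0.0000

Δt=0.24767, u=1.16275, d=0.86003, q=0.51681, disc=e^(-rΔt)=0.98379
k=6 terminal: V=max(K-S,0) → 60.0338 41.0731 15.4382 0.0000 0.0000 0.0000 0.0000
k=5: j=0 S=62.6331 intr=51.2669 cont=49.4202 V=51.2669[EX]; j=1 S=84.6798 intr=29.2202 cont=27.3735 V=29.2202[EX]; j=2 S=114.4868 intr=0.0000 cont=7.3386 V=7.3386[hold]; j=3 S=154.7858 intr=0.0000 cont=0.0000 V=0.0000[hold]; j=4 S=209.2699 intr=0.0000 cont=0.0000 V=0.0000[hold]; j=5 S=282.9323 intr=0.0000 cont=0.0000 V=0.0000[hold]  S*(5)=84.6798
k=4: j=0 S=72.8269 intr=41.0731 cont=39.2264 V=41.0731[EX]; j=1 S=98.4618 intr=15.4382 cont=17.6211 V=17.6211[hold]; j=2 S=133.1200 intr=0.0000 cont=3.4884 V=3.4884[hold]; j=3 S=179.9778 intr=0.0000 cont=0.0000 V=0.0000[hold]; j=4 S=243.3295 intr=0.0000 cont=0.0000 V=0.0000[hold]  S*(4)=72.8269
k=3: j=0 S=84.6798 intr=29.2202 cont=28.4834 V=29.2202[EX]; j=1 S=114.4868 intr=0.0000 cont=10.1499 V=10.1499[hold]; j=2 S=154.7858 intr=0.0000 cont=1.6582 V=1.6582[hold]; j=3 S=209.2699 intr=0.0000 cont=0.0000 V=0.0000[hold]  S*(3)=84.6798
k=2: j=0 S=98.4618 intr=15.4382 cont=19.0505 V=19.0505[hold]; j=1 S=133.1200 intr=0.0000 cont=5.6679 V=5.6679[hold]; j=2 S=179.9778 intr=0.0000 cont=0.7882 V=0.7882[hold]  S*(2)=-
k=1: j=0 S=114.4868 intr=0.0000 cont=11.9374 V=11.9374[hold]; j=1 S=154.7858 intr=0.0000 cont=3.0950 V=3.0950[hold]  S*(1)=-
k=0: j=0 S=133.1200 intr=0.0000 cont=7.2481 V=7.2481[hold]  S*(0)=-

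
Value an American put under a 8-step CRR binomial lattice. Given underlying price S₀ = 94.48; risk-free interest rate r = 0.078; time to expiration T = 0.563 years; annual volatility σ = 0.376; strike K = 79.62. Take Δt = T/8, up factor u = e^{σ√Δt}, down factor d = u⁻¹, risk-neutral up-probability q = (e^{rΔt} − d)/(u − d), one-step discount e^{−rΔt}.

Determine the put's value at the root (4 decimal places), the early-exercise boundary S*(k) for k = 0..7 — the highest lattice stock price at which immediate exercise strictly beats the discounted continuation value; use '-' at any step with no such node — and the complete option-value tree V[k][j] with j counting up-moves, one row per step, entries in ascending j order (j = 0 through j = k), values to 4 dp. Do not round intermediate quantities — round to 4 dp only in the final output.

params: Δt=0.07037 u=1.10489 d=0.90507 q=0.50263 e^(-rΔt)=0.99453
t_8 payoffs: 37.0812 27.6893 16.2239 2.2271 0.0000 0.0000 0.0000 0.0000 0.0000
t_7: node(7,0) S=47.0008 payoff=32.6192 vs cont=32.1834 → 32.6192 [stop]  node(7,1) S=57.3777 payoff=22.2423 vs cont=21.8064 → 22.2423 [stop]  node(7,2) S=70.0458 payoff=9.5742 vs cont=9.1384 → 9.5742 [stop]  node(7,3) S=85.5107 payoff=0.0000 vs cont=1.1016 → 1.1016 [wait]  node(7,4) S=104.3901 payoff=0.0000 vs cont=0.0000 → 0.0000 [wait]  node(7,5) S=127.4377 payoff=0.0000 vs cont=0.0000 → 0.0000 [wait]  node(7,6) S=155.5738 payoff=0.0000 vs cont=0.0000 → 0.0000 [wait]  node(7,7) S=189.9219 payoff=0.0000 vs cont=0.0000 → 0.0000 [wait]  ⇒ S*(7)=70.0458
t_6: node(6,0) S=51.9307 payoff=27.6893 vs cont=27.2534 → 27.6893 [stop]  node(6,1) S=63.3961 payoff=16.2239 vs cont=15.7880 → 16.2239 [stop]  node(6,2) S=77.3929 payoff=2.2271 vs cont=5.2865 → 5.2865 [wait]  node(6,3) S=94.4800 payoff=0.0000 vs cont=0.5449 → 0.5449 [wait]  node(6,4) S=115.3396 payoff=0.0000 vs cont=0.0000 → 0.0000 [wait]  node(6,5) S=140.8047 payoff=0.0000 vs cont=0.0000 → 0.0000 [wait]  node(6,6) S=171.8920 payoff=0.0000 vs cont=0.0000 → 0.0000 [wait]  ⇒ S*(6)=63.3961
t_5: node(5,0) S=57.3777 payoff=22.2423 vs cont=21.8064 → 22.2423 [stop]  node(5,1) S=70.0458 payoff=9.5742 vs cont=10.6677 → 10.6677 [wait]  node(5,2) S=85.5107 payoff=0.0000 vs cont=2.8874 → 2.8874 [wait]  node(5,3) S=104.3901 payoff=0.0000 vs cont=0.2695 → 0.2695 [wait]  node(5,4) S=127.4377 payoff=0.0000 vs cont=0.0000 → 0.0000 [wait]  node(5,5) S=155.5738 payoff=0.0000 vs cont=0.0000 → 0.0000 [wait]  ⇒ S*(5)=57.3777
t_4: node(4,0) S=63.3961 payoff=16.2239 vs cont=16.3346 → 16.3346 [wait]  node(4,1) S=77.3929 payoff=2.2271 vs cont=6.7201 → 6.7201 [wait]  node(4,2) S=94.4800 payoff=0.0000 vs cont=1.5630 → 1.5630 [wait]  node(4,3) S=115.3396 payoff=0.0000 vs cont=0.1333 → 0.1333 [wait]  node(4,4) S=140.8047 payoff=0.0000 vs cont=0.0000 → 0.0000 [wait]  ⇒ S*(4)=-
t_3: node(3,0) S=70.0458 payoff=9.5742 vs cont=11.4391 → 11.4391 [wait]  node(3,1) S=85.5107 payoff=0.0000 vs cont=4.1054 → 4.1054 [wait]  node(3,2) S=104.3901 payoff=0.0000 vs cont=0.8398 → 0.8398 [wait]  node(3,3) S=127.4377 payoff=0.0000 vs cont=0.0659 → 0.0659 [wait]  ⇒ S*(3)=-
t_2: node(2,0) S=77.3929 payoff=2.2271 vs cont=7.7105 → 7.7105 [wait]  node(2,1) S=94.4800 payoff=0.0000 vs cont=2.4505 → 2.4505 [wait]  node(2,2) S=115.3396 payoff=0.0000 vs cont=0.4484 → 0.4484 [wait]  ⇒ S*(2)=-
t_1: node(1,0) S=85.5107 payoff=0.0000 vs cont=5.0389 → 5.0389 [wait]  node(1,1) S=104.3901 payoff=0.0000 vs cont=1.4362 → 1.4362 [wait]  ⇒ S*(1)=-
t_0: node(0,0) S=94.4800 payoff=0.0000 vs cont=3.2104 → 3.2104 [wait]  ⇒ S*(0)=-

price = 3.2104
boundary = - - - - - 57.3777 63.3961 70.0458
tree:
3.2104
5.0389 1.4362
7.7105 2.4505 0.4484
11.4391 4.1054 0.8398 0.0659
16.3346 6.7201 1.5630 0.1333 0.0000
22.2423 10.6677 2.8874 0.2695 0.0000 0.0000
27.6893 16.2239 5.2865 0.5449 0.0000 0.0000 0.0000
32.6192 22.2423 9.5742 1.1016 0.0000 0.0000 0.0000 0.0000
37.0812 27.6893 16.2239 2.2271 0.0000 0.0000 0.0000 0.0000 0.0000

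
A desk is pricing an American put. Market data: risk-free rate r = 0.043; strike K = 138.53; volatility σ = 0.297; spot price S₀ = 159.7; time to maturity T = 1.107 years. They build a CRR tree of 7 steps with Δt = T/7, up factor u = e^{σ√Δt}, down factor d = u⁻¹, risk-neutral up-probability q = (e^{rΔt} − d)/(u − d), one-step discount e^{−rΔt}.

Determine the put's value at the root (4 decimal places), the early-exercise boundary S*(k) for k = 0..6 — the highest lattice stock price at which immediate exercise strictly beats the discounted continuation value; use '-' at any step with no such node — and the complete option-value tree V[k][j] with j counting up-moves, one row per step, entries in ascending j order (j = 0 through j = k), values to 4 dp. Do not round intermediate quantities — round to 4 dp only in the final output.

price = 7.5747
boundary = - - - - 99.5702 112.0529 99.5702
tree:
7.5747
12.0246 3.2164
18.5311 5.6649 0.8052
27.5142 9.7770 1.6191 0.0000
38.9598 16.4137 3.2559 0.0000 0.0000
50.0520 26.4771 6.5475 0.0000 0.0000 0.0000
59.9084 38.9598 13.1665 0.0000 0.0000 0.0000 0.0000
68.6669 50.0520 26.4771 0.0000 0.0000 0.0000 0.0000 0.0000

Δt=0.15814  u=1.12537  d=0.88860  q=0.49933  discount=0.99322
step 7 (expiry): payoffs max(K−S,0) = 68.6669 50.0520 26.4771 0.0000 0.0000 0.0000 0.0000 0.0000
step 6: (k=6,j=0): S=78.6216, (K−S)⁺=59.9084, hold=58.9696 ⇒ V=59.9084 exercise | (k=6,j=1): S=99.5702, (K−S)⁺=38.9598, hold=38.0210 ⇒ V=38.9598 exercise | (k=6,j=2): S=126.1006, (K−S)⁺=12.4294, hold=13.1665 ⇒ V=13.1665 continue | (k=6,j=3): S=159.7000, (K−S)⁺=0.0000, hold=0.0000 ⇒ V=0.0000 continue | (k=6,j=4): S=202.2519, (K−S)⁺=0.0000, hold=0.0000 ⇒ V=0.0000 continue | (k=6,j=5): S=256.1418, (K−S)⁺=0.0000, hold=0.0000 ⇒ V=0.0000 continue | (k=6,j=6): S=324.3906, (K−S)⁺=0.0000, hold=0.0000 ⇒ V=0.0000 continue  boundary S*=99.5702
step 5: (k=5,j=0): S=88.4780, (K−S)⁺=50.0520, hold=49.1131 ⇒ V=50.0520 exercise | (k=5,j=1): S=112.0529, (K−S)⁺=26.4771, hold=25.9038 ⇒ V=26.4771 exercise | (k=5,j=2): S=141.9094, (K−S)⁺=0.0000, hold=6.5475 ⇒ V=6.5475 continue | (k=5,j=3): S=179.7210, (K−S)⁺=0.0000, hold=0.0000 ⇒ V=0.0000 continue | (k=5,j=4): S=227.6075, (K−S)⁺=0.0000, hold=0.0000 ⇒ V=0.0000 continue | (k=5,j=5): S=288.2533, (K−S)⁺=0.0000, hold=0.0000 ⇒ V=0.0000 continue  boundary S*=112.0529
step 4: (k=4,j=0): S=99.5702, (K−S)⁺=38.9598, hold=38.0210 ⇒ V=38.9598 exercise | (k=4,j=1): S=126.1006, (K−S)⁺=12.4294, hold=16.4137 ⇒ V=16.4137 continue | (k=4,j=2): S=159.7000, (K−S)⁺=0.0000, hold=3.2559 ⇒ V=3.2559 continue | (k=4,j=3): S=202.2519, (K−S)⁺=0.0000, hold=0.0000 ⇒ V=0.0000 continue | (k=4,j=4): S=256.1418, (K−S)⁺=0.0000, hold=0.0000 ⇒ V=0.0000 continue  boundary S*=99.5702
step 3: (k=3,j=0): S=112.0529, (K−S)⁺=26.4771, hold=27.5142 ⇒ V=27.5142 continue | (k=3,j=1): S=141.9094, (K−S)⁺=0.0000, hold=9.7770 ⇒ V=9.7770 continue | (k=3,j=2): S=179.7210, (K−S)⁺=0.0000, hold=1.6191 ⇒ V=1.6191 continue | (k=3,j=3): S=227.6075, (K−S)⁺=0.0000, hold=0.0000 ⇒ V=0.0000 continue  boundary S*=-
step 2: (k=2,j=0): S=126.1006, (K−S)⁺=12.4294, hold=18.5311 ⇒ V=18.5311 continue | (k=2,j=1): S=159.7000, (K−S)⁺=0.0000, hold=5.6649 ⇒ V=5.6649 continue | (k=2,j=2): S=202.2519, (K−S)⁺=0.0000, hold=0.8052 ⇒ V=0.8052 continue  boundary S*=-
step 1: (k=1,j=0): S=141.9094, (K−S)⁺=0.0000, hold=12.0246 ⇒ V=12.0246 continue | (k=1,j=1): S=179.7210, (K−S)⁺=0.0000, hold=3.2164 ⇒ V=3.2164 continue  boundary S*=-
step 0: (k=0,j=0): S=159.7000, (K−S)⁺=0.0000, hold=7.5747 ⇒ V=7.5747 continue  boundary S*=-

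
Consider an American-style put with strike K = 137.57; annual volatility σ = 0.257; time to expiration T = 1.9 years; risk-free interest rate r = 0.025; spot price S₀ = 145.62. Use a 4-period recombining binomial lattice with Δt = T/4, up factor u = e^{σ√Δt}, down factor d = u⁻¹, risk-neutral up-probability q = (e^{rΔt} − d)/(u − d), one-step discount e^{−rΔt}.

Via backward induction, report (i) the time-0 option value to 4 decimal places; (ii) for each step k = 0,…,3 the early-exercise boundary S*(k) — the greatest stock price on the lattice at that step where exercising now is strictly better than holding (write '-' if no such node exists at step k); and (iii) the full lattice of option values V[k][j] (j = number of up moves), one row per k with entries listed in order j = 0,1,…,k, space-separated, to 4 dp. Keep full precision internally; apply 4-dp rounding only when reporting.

price = 13.4079
boundary = - - 102.1815 85.5949
tree:
13.4079
22.2142 4.5466
35.3885 9.0104 0.0000
51.9751 17.8568 0.0000 0.0000
65.8693 35.3885 0.0000 0.0000 0.0000

params: Δt=0.47500 u=1.19378 d=0.83768 q=0.48938 e^(-rΔt)=0.98820
t_4 payoffs: 65.8693 35.3885 0.0000 0.0000 0.0000
t_3: node(3,0) S=85.5949 payoff=51.9751 vs cont=50.3511 → 51.9751 [stop]  node(3,1) S=121.9822 payoff=15.5878 vs cont=17.8568 → 17.8568 [wait]  node(3,2) S=173.8383 payoff=0.0000 vs cont=0.0000 → 0.0000 [wait]  node(3,3) S=247.7389 payoff=0.0000 vs cont=0.0000 → 0.0000 [wait]  ⇒ S*(3)=85.5949
t_2: node(2,0) S=102.1815 payoff=35.3885 vs cont=34.8618 → 35.3885 [stop]  node(2,1) S=145.6200 payoff=0.0000 vs cont=9.0104 → 9.0104 [wait]  node(2,2) S=207.5247 payoff=0.0000 vs cont=0.0000 → 0.0000 [wait]  ⇒ S*(2)=102.1815
t_1: node(1,0) S=121.9822 payoff=15.5878 vs cont=22.2142 → 22.2142 [wait]  node(1,1) S=173.8383 payoff=0.0000 vs cont=4.5466 → 4.5466 [wait]  ⇒ S*(1)=-
t_0: node(0,0) S=145.6200 payoff=0.0000 vs cont=13.4079 → 13.4079 [wait]  ⇒ S*(0)=-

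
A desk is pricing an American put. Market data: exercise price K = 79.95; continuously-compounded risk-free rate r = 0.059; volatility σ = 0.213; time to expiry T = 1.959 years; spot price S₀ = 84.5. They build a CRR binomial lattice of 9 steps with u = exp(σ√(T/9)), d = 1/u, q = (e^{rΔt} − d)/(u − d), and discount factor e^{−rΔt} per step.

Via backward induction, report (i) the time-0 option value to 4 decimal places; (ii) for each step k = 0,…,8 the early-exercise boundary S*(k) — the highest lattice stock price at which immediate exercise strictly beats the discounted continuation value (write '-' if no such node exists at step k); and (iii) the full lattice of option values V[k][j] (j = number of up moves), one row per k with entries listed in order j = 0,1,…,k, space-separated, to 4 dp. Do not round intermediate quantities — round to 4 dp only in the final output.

params: Δt=0.21767 u=1.10448 d=0.90540 q=0.54010 e^(-rΔt)=0.98724
t_9 payoffs: 45.4010 37.8045 28.5377 17.2333 3.4434 0.0000 0.0000 0.0000 0.0000 0.0000
t_8: node(8,0) S=38.1587 payoff=41.7913 vs cont=40.7711 → 41.7913 [stop]  node(8,1) S=46.5489 payoff=33.4011 vs cont=32.3809 → 33.4011 [stop]  node(8,2) S=56.7839 payoff=23.1661 vs cont=22.1459 → 23.1661 [stop]  node(8,3) S=69.2693 payoff=10.6807 vs cont=9.6605 → 10.6807 [stop]  node(8,4) S=84.5000 payoff=0.0000 vs cont=1.5634 → 1.5634 [wait]  node(8,5) S=103.0795 payoff=0.0000 vs cont=0.0000 → 0.0000 [wait]  node(8,6) S=125.7443 payoff=0.0000 vs cont=0.0000 → 0.0000 [wait]  node(8,7) S=153.3924 payoff=0.0000 vs cont=0.0000 → 0.0000 [wait]  node(8,8) S=187.1197 payoff=0.0000 vs cont=0.0000 → 0.0000 [wait]  ⇒ S*(8)=69.2693
t_7: node(7,0) S=42.1455 payoff=37.8045 vs cont=36.7843 → 37.8045 [stop]  node(7,1) S=51.4123 payoff=28.5377 vs cont=27.5175 → 28.5377 [stop]  node(7,2) S=62.7167 payoff=17.2333 vs cont=16.2131 → 17.2333 [stop]  node(7,3) S=76.5066 payoff=3.4434 vs cont=5.6830 → 5.6830 [wait]  node(7,4) S=93.3286 payoff=0.0000 vs cont=0.7098 → 0.7098 [wait]  node(7,5) S=113.8493 payoff=0.0000 vs cont=0.0000 → 0.0000 [wait]  node(7,6) S=138.8820 payoff=0.0000 vs cont=0.0000 → 0.0000 [wait]  node(7,7) S=169.4188 payoff=0.0000 vs cont=0.0000 → 0.0000 [wait]  ⇒ S*(7)=62.7167
t_6: node(6,0) S=46.5489 payoff=33.4011 vs cont=32.3809 → 33.4011 [stop]  node(6,1) S=56.7839 payoff=23.1661 vs cont=22.1459 → 23.1661 [stop]  node(6,2) S=69.2693 payoff=10.6807 vs cont=10.8546 → 10.8546 [wait]  node(6,3) S=84.5000 payoff=0.0000 vs cont=2.9587 → 2.9587 [wait]  node(6,4) S=103.0795 payoff=0.0000 vs cont=0.3223 → 0.3223 [wait]  node(6,5) S=125.7443 payoff=0.0000 vs cont=0.0000 → 0.0000 [wait]  node(6,6) S=153.3924 payoff=0.0000 vs cont=0.0000 → 0.0000 [wait]  ⇒ S*(6)=56.7839
t_5: node(5,0) S=51.4123 payoff=28.5377 vs cont=27.5175 → 28.5377 [stop]  node(5,1) S=62.7167 payoff=17.2333 vs cont=16.3059 → 17.2333 [stop]  node(5,2) S=76.5066 payoff=3.4434 vs cont=6.5059 → 6.5059 [wait]  node(5,3) S=93.3286 payoff=0.0000 vs cont=1.5152 → 1.5152 [wait]  node(5,4) S=113.8493 payoff=0.0000 vs cont=0.1463 → 0.1463 [wait]  node(5,5) S=138.8820 payoff=0.0000 vs cont=0.0000 → 0.0000 [wait]  ⇒ S*(5)=62.7167
t_4: node(4,0) S=56.7839 payoff=23.1661 vs cont=22.1459 → 23.1661 [stop]  node(4,1) S=69.2693 payoff=10.6807 vs cont=11.2935 → 11.2935 [wait]  node(4,2) S=84.5000 payoff=0.0000 vs cont=3.7618 → 3.7618 [wait]  node(4,3) S=103.0795 payoff=0.0000 vs cont=0.7660 → 0.7660 [wait]  node(4,4) S=125.7443 payoff=0.0000 vs cont=0.0664 → 0.0664 [wait]  ⇒ S*(4)=56.7839
t_3: node(3,0) S=62.7167 payoff=17.2333 vs cont=16.5399 → 17.2333 [stop]  node(3,1) S=76.5066 payoff=3.4434 vs cont=7.1334 → 7.1334 [wait]  node(3,2) S=93.3286 payoff=0.0000 vs cont=2.1164 → 2.1164 [wait]  node(3,3) S=113.8493 payoff=0.0000 vs cont=0.3832 → 0.3832 [wait]  ⇒ S*(3)=62.7167
t_2: node(2,0) S=69.2693 payoff=10.6807 vs cont=11.6280 → 11.6280 [wait]  node(2,1) S=84.5000 payoff=0.0000 vs cont=4.3673 → 4.3673 [wait]  node(2,2) S=103.0795 payoff=0.0000 vs cont=1.1652 → 1.1652 [wait]  ⇒ S*(2)=-
t_1: node(1,0) S=76.5066 payoff=3.4434 vs cont=7.6081 → 7.6081 [wait]  node(1,1) S=93.3286 payoff=0.0000 vs cont=2.6042 → 2.6042 [wait]  ⇒ S*(1)=-
t_0: node(0,0) S=84.5000 payoff=0.0000 vs cont=4.8429 → 4.8429 [wait]  ⇒ S*(0)=-

price = 4.8429
boundary = - - - 62.7167 56.7839 62.7167 56.7839 62.7167 69.2693
tree:
4.8429
7.6081 2.6042
11.6280 4.3673 1.1652
17.2333 7.1334 2.1164 0.3832
23.1661 11.2935 3.7618 0.7660 0.0664
28.5377 17.2333 6.5059 1.5152 0.1463 0.0000
33.4011 23.1661 10.8546 2.9587 0.3223 0.0000 0.0000
37.8045 28.5377 17.2333 5.6830 0.7098 0.0000 0.0000 0.0000
41.7913 33.4011 23.1661 10.6807 1.5634 0.0000 0.0000 0.0000 0.0000
45.4010 37.8045 28.5377 17.2333 3.4434 0.0000 0.0000 0.0000 0.0000 0.0000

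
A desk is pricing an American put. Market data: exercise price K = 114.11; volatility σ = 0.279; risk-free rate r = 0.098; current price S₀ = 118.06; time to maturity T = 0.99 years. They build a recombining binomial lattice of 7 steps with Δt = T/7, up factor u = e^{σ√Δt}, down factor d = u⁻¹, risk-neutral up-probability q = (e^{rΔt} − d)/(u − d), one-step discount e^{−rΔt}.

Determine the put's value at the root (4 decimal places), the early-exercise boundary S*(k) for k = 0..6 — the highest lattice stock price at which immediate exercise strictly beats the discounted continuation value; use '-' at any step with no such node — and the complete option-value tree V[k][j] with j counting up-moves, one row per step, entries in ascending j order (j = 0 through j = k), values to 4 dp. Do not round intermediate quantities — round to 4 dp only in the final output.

Δt=0.14143  u=1.11063  d=0.90039  q=0.54018  discount=0.98624
step 7 (expiry): payoffs max(K−S,0) = 57.4693 44.2443 27.9314 7.8096 0.0000 0.0000 0.0000 0.0000
step 6: (k=6,j=0): S=62.9067, (K−S)⁺=51.2033, hold=49.6327 ⇒ V=51.2033 exercise | (k=6,j=1): S=77.5947, (K−S)⁺=36.5153, hold=34.9447 ⇒ V=36.5153 exercise | (k=6,j=2): S=95.7122, (K−S)⁺=18.3978, hold=16.8271 ⇒ V=18.3978 exercise | (k=6,j=3): S=118.0600, (K−S)⁺=0.0000, hold=3.5416 ⇒ V=3.5416 continue | (k=6,j=4): S=145.6258, (K−S)⁺=0.0000, hold=0.0000 ⇒ V=0.0000 continue | (k=6,j=5): S=179.6278, (K−S)⁺=0.0000, hold=0.0000 ⇒ V=0.0000 continue | (k=6,j=6): S=221.5690, (K−S)⁺=0.0000, hold=0.0000 ⇒ V=0.0000 continue  boundary S*=95.7122
step 5: (k=5,j=0): S=69.8657, (K−S)⁺=44.2443, hold=42.6736 ⇒ V=44.2443 exercise | (k=5,j=1): S=86.1786, (K−S)⁺=27.9314, hold=26.3607 ⇒ V=27.9314 exercise | (k=5,j=2): S=106.3004, (K−S)⁺=7.8096, hold=10.2300 ⇒ V=10.2300 continue | (k=5,j=3): S=131.1205, (K−S)⁺=0.0000, hold=1.6061 ⇒ V=1.6061 continue | (k=5,j=4): S=161.7357, (K−S)⁺=0.0000, hold=0.0000 ⇒ V=0.0000 continue | (k=5,j=5): S=199.4993, (K−S)⁺=0.0000, hold=0.0000 ⇒ V=0.0000 continue  boundary S*=86.1786
step 4: (k=4,j=0): S=77.5947, (K−S)⁺=36.5153, hold=34.9447 ⇒ V=36.5153 exercise | (k=4,j=1): S=95.7122, (K−S)⁺=18.3978, hold=18.1166 ⇒ V=18.3978 exercise | (k=4,j=2): S=118.0600, (K−S)⁺=0.0000, hold=5.4948 ⇒ V=5.4948 continue | (k=4,j=3): S=145.6258, (K−S)⁺=0.0000, hold=0.7283 ⇒ V=0.7283 continue | (k=4,j=4): S=179.6278, (K−S)⁺=0.0000, hold=0.0000 ⇒ V=0.0000 continue  boundary S*=95.7122
step 3: (k=3,j=0): S=86.1786, (K−S)⁺=27.9314, hold=26.3607 ⇒ V=27.9314 exercise | (k=3,j=1): S=106.3004, (K−S)⁺=7.8096, hold=11.2706 ⇒ V=11.2706 continue | (k=3,j=2): S=131.1205, (K−S)⁺=0.0000, hold=2.8799 ⇒ V=2.8799 continue | (k=3,j=3): S=161.7357, (K−S)⁺=0.0000, hold=0.3303 ⇒ V=0.3303 continue  boundary S*=86.1786
step 2: (k=2,j=0): S=95.7122, (K−S)⁺=18.3978, hold=18.6710 ⇒ V=18.6710 continue | (k=2,j=1): S=118.0600, (K−S)⁺=0.0000, hold=6.6454 ⇒ V=6.6454 continue | (k=2,j=2): S=145.6258, (K−S)⁺=0.0000, hold=1.4820 ⇒ V=1.4820 continue  boundary S*=-
step 1: (k=1,j=0): S=106.3004, (K−S)⁺=7.8096, hold=12.0074 ⇒ V=12.0074 continue | (k=1,j=1): S=131.1205, (K−S)⁺=0.0000, hold=3.8031 ⇒ V=3.8031 continue  boundary S*=-
step 0: (k=0,j=0): S=118.0600, (K−S)⁺=0.0000, hold=7.4713 ⇒ V=7.4713 continue  boundary S*=-

price = 7.4713
boundary = - - - 86.1786 95.7122 86.1786 95.7122
tree:
7.4713
12.0074 3.8031
18.6710 6.6454 1.4820
27.9314 11.2706 2.8799 0.3303
36.5153 18.3978 5.4948 0.7283 0.0000
44.2443 27.9314 10.2300 1.6061 0.0000 0.0000
51.2033 36.5153 18.3978 3.5416 0.0000 0.0000 0.0000
57.4693 44.2443 27.9314 7.8096 0.0000 0.0000 0.0000 0.0000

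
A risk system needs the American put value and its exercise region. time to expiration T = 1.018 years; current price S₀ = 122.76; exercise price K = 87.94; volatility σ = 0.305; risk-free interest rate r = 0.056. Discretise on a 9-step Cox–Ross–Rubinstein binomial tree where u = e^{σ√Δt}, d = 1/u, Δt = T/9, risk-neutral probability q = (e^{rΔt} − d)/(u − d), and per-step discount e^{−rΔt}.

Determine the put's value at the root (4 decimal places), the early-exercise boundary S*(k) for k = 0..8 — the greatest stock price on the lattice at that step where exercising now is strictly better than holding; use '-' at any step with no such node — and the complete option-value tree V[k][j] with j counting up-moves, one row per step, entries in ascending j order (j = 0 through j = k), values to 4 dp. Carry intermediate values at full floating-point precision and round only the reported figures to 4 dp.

Δt=0.11311  u=1.10802  d=0.90251  q=0.50530  discount=0.99369
step 9 (expiry): payoffs max(K−S,0) = 39.1740 28.0692 14.4357 0.0000 0.0000 0.0000 0.0000 0.0000 0.0000 0.0000
step 8: (k=8,j=0): S=54.0338, (K−S)⁺=33.9062, hold=33.3509 ⇒ V=33.9062 exercise | (k=8,j=1): S=66.3382, (K−S)⁺=21.6018, hold=21.0465 ⇒ V=21.6018 exercise | (k=8,j=2): S=81.4444, (K−S)⁺=6.4956, hold=7.0963 ⇒ V=7.0963 continue | (k=8,j=3): S=99.9906, (K−S)⁺=0.0000, hold=0.0000 ⇒ V=0.0000 continue | (k=8,j=4): S=122.7600, (K−S)⁺=0.0000, hold=0.0000 ⇒ V=0.0000 continue | (k=8,j=5): S=150.7144, (K−S)⁺=0.0000, hold=0.0000 ⇒ V=0.0000 continue | (k=8,j=6): S=185.0344, (K−S)⁺=0.0000, hold=0.0000 ⇒ V=0.0000 continue | (k=8,j=7): S=227.1696, (K−S)⁺=0.0000, hold=0.0000 ⇒ V=0.0000 continue | (k=8,j=8): S=278.8996, (K−S)⁺=0.0000, hold=0.0000 ⇒ V=0.0000 continue  boundary S*=66.3382
step 7: (k=7,j=0): S=59.8708, (K−S)⁺=28.0692, hold=27.5140 ⇒ V=28.0692 exercise | (k=7,j=1): S=73.5043, (K−S)⁺=14.4357, hold=14.1821 ⇒ V=14.4357 exercise | (k=7,j=2): S=90.2423, (K−S)⁺=0.0000, hold=3.4884 ⇒ V=3.4884 continue | (k=7,j=3): S=110.7919, (K−S)⁺=0.0000, hold=0.0000 ⇒ V=0.0000 continue | (k=7,j=4): S=136.0209, (K−S)⁺=0.0000, hold=0.0000 ⇒ V=0.0000 continue | (k=7,j=5): S=166.9950, (K−S)⁺=0.0000, hold=0.0000 ⇒ V=0.0000 continue | (k=7,j=6): S=205.0224, (K−S)⁺=0.0000, hold=0.0000 ⇒ V=0.0000 continue | (k=7,j=7): S=251.7092, (K−S)⁺=0.0000, hold=0.0000 ⇒ V=0.0000 continue  boundary S*=73.5043
step 6: (k=6,j=0): S=66.3382, (K−S)⁺=21.6018, hold=21.0465 ⇒ V=21.6018 exercise | (k=6,j=1): S=81.4444, (K−S)⁺=6.4956, hold=8.8479 ⇒ V=8.8479 continue | (k=6,j=2): S=99.9906, (K−S)⁺=0.0000, hold=1.7148 ⇒ V=1.7148 continue | (k=6,j=3): S=122.7600, (K−S)⁺=0.0000, hold=0.0000 ⇒ V=0.0000 continue | (k=6,j=4): S=150.7144, (K−S)⁺=0.0000, hold=0.0000 ⇒ V=0.0000 continue | (k=6,j=5): S=185.0344, (K−S)⁺=0.0000, hold=0.0000 ⇒ V=0.0000 continue | (k=6,j=6): S=227.1696, (K−S)⁺=0.0000, hold=0.0000 ⇒ V=0.0000 continue  boundary S*=66.3382
step 5: (k=5,j=0): S=73.5043, (K−S)⁺=14.4357, hold=15.0616 ⇒ V=15.0616 continue | (k=5,j=1): S=90.2423, (K−S)⁺=0.0000, hold=5.2105 ⇒ V=5.2105 continue | (k=5,j=2): S=110.7919, (K−S)⁺=0.0000, hold=0.8430 ⇒ V=0.8430 continue | (k=5,j=3): S=136.0209, (K−S)⁺=0.0000, hold=0.0000 ⇒ V=0.0000 continue | (k=5,j=4): S=166.9950, (K−S)⁺=0.0000, hold=0.0000 ⇒ V=0.0000 continue | (k=5,j=5): S=205.0224, (K−S)⁺=0.0000, hold=0.0000 ⇒ V=0.0000 continue  boundary S*=-
step 4: (k=4,j=0): S=81.4444, (K−S)⁺=6.4956, hold=10.0202 ⇒ V=10.0202 continue | (k=4,j=1): S=99.9906, (K−S)⁺=0.0000, hold=2.9846 ⇒ V=2.9846 continue | (k=4,j=2): S=122.7600, (K−S)⁺=0.0000, hold=0.4144 ⇒ V=0.4144 continue | (k=4,j=3): S=150.7144, (K−S)⁺=0.0000, hold=0.0000 ⇒ V=0.0000 continue | (k=4,j=4): S=185.0344, (K−S)⁺=0.0000, hold=0.0000 ⇒ V=0.0000 continue  boundary S*=-
step 3: (k=3,j=0): S=90.2423, (K−S)⁺=0.0000, hold=6.4243 ⇒ V=6.4243 continue | (k=3,j=1): S=110.7919, (K−S)⁺=0.0000, hold=1.6752 ⇒ V=1.6752 continue | (k=3,j=2): S=136.0209, (K−S)⁺=0.0000, hold=0.2037 ⇒ V=0.2037 continue | (k=3,j=3): S=166.9950, (K−S)⁺=0.0000, hold=0.0000 ⇒ V=0.0000 continue  boundary S*=-
step 2: (k=2,j=0): S=99.9906, (K−S)⁺=0.0000, hold=3.9992 ⇒ V=3.9992 continue | (k=2,j=1): S=122.7600, (K−S)⁺=0.0000, hold=0.9258 ⇒ V=0.9258 continue | (k=2,j=2): S=150.7144, (K−S)⁺=0.0000, hold=0.1001 ⇒ V=0.1001 continue  boundary S*=-
step 1: (k=1,j=0): S=110.7919, (K−S)⁺=0.0000, hold=2.4308 ⇒ V=2.4308 continue | (k=1,j=1): S=136.0209, (K−S)⁺=0.0000, hold=0.5054 ⇒ V=0.5054 continue  boundary S*=-
step 0: (k=0,j=0): S=122.7600, (K−S)⁺=0.0000, hold=1.4487 ⇒ V=1.4487 continue  boundary S*=-

price = 1.4487
boundary = - - - - - - 66.3382 73.5043 66.3382
tree:
1.4487
2.4308 0.5054
3.9992 0.9258 0.1001
6.4243 1.6752 0.2037 0.0000
10.0202 2.9846 0.4144 0.0000 0.0000
15.0616 5.2105 0.8430 0.0000 0.0000 0.0000
21.6018 8.8479 1.7148 0.0000 0.0000 0.0000 0.0000
28.0692 14.4357 3.4884 0.0000 0.0000 0.0000 0.0000 0.0000
33.9062 21.6018 7.0963 0.0000 0.0000 0.0000 0.0000 0.0000 0.0000
39.1740 28.0692 14.4357 0.0000 0.0000 0.0000 0.0000 0.0000 0.0000 0.0000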